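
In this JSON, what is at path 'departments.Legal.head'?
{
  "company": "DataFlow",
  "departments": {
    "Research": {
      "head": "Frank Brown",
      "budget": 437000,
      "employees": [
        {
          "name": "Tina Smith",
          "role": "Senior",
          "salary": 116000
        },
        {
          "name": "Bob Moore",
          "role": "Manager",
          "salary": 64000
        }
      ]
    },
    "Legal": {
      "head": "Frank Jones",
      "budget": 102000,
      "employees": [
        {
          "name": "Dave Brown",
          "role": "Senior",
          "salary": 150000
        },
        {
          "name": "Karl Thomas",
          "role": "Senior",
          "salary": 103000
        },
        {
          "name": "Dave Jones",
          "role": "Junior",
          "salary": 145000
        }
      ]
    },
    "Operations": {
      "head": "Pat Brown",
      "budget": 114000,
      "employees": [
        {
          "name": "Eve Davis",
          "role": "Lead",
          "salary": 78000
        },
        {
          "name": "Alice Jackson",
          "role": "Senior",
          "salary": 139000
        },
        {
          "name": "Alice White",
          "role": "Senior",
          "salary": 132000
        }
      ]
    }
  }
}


Path: departments.Legal.head

Navigate:
  -> departments
  -> Legal
  -> head = 'Frank Jones'

Frank Jones


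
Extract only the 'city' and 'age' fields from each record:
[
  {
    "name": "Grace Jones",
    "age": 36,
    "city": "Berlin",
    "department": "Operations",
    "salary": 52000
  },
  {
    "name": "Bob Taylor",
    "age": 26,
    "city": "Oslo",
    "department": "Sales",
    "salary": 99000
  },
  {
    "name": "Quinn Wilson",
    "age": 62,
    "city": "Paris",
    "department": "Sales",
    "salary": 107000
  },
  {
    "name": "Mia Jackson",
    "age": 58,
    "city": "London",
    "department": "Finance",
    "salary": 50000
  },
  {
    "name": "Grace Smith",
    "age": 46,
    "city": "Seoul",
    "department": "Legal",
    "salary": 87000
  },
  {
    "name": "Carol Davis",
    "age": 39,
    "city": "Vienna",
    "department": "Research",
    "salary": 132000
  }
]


Original: 6 records with fields: name, age, city, department, salary
Keep: ['city', 'age']
Drop: ['name', 'department', 'salary']
Result: 6 records, 2 fields each

[
  {
    "city": "Berlin",
    "age": 36
  },
  {
    "city": "Oslo",
    "age": 26
  },
  {
    "city": "Paris",
    "age": 62
  },
  {
    "city": "London",
    "age": 58
  },
  {
    "city": "Seoul",
    "age": 46
  },
  {
    "city": "Vienna",
    "age": 39
  }
]


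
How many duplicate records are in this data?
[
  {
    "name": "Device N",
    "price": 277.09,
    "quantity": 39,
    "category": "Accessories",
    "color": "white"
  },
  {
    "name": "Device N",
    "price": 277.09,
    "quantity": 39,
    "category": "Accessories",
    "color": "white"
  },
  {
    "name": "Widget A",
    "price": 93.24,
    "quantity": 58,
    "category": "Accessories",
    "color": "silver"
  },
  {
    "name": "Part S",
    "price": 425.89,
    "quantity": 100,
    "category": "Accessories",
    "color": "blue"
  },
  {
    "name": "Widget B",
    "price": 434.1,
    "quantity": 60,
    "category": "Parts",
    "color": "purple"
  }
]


Checking 5 records for duplicates:

  Row 1: Device N ($277.09, qty 39)
  Row 2: Device N ($277.09, qty 39) <-- DUPLICATE
  Row 3: Widget A ($93.24, qty 58)
  Row 4: Part S ($425.89, qty 100)
  Row 5: Widget B ($434.1, qty 60)

Duplicates found: 1
Unique records: 4

1 duplicates, 4 unique


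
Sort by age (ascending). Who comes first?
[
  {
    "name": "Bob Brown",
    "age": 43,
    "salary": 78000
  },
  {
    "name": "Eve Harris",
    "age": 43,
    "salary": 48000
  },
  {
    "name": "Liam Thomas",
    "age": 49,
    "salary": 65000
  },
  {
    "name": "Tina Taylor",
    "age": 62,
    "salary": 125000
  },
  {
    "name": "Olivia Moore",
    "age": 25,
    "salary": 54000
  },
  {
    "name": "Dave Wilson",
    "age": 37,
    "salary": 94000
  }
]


Sort by: age (ascending)

Sorted order:
  1. Olivia Moore (age = 25)
  2. Dave Wilson (age = 37)
  3. Bob Brown (age = 43)
  4. Eve Harris (age = 43)
  5. Liam Thomas (age = 49)
  6. Tina Taylor (age = 62)

First: Olivia Moore

Olivia Moore


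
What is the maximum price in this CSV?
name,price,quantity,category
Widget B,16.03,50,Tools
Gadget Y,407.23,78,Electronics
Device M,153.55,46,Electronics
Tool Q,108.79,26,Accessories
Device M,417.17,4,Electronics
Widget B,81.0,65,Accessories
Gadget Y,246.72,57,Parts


Computing maximum price:
Values: [16.03, 407.23, 153.55, 108.79, 417.17, 81.0, 246.72]
Max = 417.17

417.17


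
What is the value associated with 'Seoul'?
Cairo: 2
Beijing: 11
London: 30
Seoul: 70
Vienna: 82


Looking up key 'Seoul'
Value: 70

70


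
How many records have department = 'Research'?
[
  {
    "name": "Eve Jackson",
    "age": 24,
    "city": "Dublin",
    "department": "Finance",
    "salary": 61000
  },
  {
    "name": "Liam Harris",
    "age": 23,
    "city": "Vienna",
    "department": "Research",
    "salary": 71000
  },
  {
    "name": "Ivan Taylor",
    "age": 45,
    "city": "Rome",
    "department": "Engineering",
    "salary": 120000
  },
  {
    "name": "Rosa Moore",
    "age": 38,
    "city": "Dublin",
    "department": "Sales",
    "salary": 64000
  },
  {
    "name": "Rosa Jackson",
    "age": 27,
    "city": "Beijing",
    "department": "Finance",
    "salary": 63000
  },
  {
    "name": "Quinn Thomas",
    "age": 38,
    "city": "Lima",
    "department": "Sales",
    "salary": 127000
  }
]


Data: 6 records
Condition: department = 'Research'

Checking each record:
  Eve Jackson: Finance
  Liam Harris: Research MATCH
  Ivan Taylor: Engineering
  Rosa Moore: Sales
  Rosa Jackson: Finance
  Quinn Thomas: Sales

Count: 1

1


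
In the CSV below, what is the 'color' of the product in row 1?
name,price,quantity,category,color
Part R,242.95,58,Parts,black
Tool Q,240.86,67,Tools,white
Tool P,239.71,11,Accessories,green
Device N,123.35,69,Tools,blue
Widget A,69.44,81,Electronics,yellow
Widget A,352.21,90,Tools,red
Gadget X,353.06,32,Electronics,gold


Query: Row 1 ('Part R'), column 'color'
Value: black

black


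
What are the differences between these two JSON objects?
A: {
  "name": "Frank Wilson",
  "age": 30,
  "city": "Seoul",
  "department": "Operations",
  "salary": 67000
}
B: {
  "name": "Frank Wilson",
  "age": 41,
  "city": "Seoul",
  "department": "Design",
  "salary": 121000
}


Comparing each field (in key order):
  name: same
  age: DIFFERENT
  city: same
  department: DIFFERENT
  salary: DIFFERENT
Differences:
  age: 30 -> 41
  department: Operations -> Design
  salary: 67000 -> 121000

3 field(s) changed

3 changes: age, department, salary


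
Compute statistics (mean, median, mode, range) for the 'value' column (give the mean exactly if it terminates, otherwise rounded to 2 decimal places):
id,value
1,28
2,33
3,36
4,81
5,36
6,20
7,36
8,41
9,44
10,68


Data: [28, 33, 36, 81, 36, 20, 36, 41, 44, 68]
Count: 10
Sum: 423
Mean: 423/10 = 42.3
Sorted: [20, 28, 33, 36, 36, 36, 41, 44, 68, 81]
Median: 36.0
Mode: 36 (3 times)
Range: 81 - 20 = 61
Min: 20, Max: 81

mean=42.3, median=36.0, mode=36, range=61


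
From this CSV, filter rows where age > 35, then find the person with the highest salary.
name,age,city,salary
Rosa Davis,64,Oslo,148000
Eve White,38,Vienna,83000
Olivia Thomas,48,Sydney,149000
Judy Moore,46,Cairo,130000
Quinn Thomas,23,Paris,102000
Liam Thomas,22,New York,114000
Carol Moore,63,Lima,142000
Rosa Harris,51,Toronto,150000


Filter: age > 35
Sort by: salary (descending)

Filtered records (6):
  Rosa Harris, age 51, salary $150000
  Olivia Thomas, age 48, salary $149000
  Rosa Davis, age 64, salary $148000
  Carol Moore, age 63, salary $142000
  Judy Moore, age 46, salary $130000
  Eve White, age 38, salary $83000

Highest salary: Rosa Harris ($150000)

Rosa Harris


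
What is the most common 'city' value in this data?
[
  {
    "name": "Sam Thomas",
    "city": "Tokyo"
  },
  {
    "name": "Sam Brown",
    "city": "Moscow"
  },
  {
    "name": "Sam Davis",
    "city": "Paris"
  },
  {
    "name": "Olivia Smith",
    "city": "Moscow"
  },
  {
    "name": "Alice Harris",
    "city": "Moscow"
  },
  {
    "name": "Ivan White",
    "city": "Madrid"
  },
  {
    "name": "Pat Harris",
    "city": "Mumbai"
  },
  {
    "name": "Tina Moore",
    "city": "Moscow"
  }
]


Counting 'city' values across 8 records:

  Moscow: 4 ####
  Tokyo: 1 #
  Paris: 1 #
  Madrid: 1 #
  Mumbai: 1 #

Most common: Moscow (4 times)

Moscow (4 times)


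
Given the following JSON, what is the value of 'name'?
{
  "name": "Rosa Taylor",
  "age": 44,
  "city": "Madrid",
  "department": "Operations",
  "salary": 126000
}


Looking up field 'name'
Value: Rosa Taylor

Rosa Taylor


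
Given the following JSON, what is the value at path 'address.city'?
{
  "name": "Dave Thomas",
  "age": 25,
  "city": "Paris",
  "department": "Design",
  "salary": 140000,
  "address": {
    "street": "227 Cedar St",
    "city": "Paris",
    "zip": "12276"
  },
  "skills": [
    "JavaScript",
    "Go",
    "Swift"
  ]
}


Query: address.city
Path: address -> city
Value: Paris

Paris


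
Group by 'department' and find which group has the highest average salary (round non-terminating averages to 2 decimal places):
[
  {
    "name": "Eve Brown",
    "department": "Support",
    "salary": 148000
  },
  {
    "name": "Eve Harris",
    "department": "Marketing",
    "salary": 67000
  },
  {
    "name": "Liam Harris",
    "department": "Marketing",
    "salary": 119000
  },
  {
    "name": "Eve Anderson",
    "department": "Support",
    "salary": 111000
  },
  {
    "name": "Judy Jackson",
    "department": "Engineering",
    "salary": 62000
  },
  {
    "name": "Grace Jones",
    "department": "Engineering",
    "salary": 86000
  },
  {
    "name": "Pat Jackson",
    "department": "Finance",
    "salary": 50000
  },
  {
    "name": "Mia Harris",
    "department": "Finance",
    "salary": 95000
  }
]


Group by: department

Groups:
  Engineering: 2 people, avg salary = 148000/2 = $74000
  Finance: 2 people, avg salary = 145000/2 = $72500
  Marketing: 2 people, avg salary = 186000/2 = $93000
  Support: 2 people, avg salary = 259000/2 = $129500

Highest average salary: Support ($129500)

Support ($129500)


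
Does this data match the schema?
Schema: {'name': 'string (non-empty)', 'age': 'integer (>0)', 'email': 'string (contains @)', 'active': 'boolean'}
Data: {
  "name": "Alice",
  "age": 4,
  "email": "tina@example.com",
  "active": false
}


Validating each field against schema:
  name: OK (non-empty string)
  age: OK (positive integer)
  email: OK (string with @)
  active: OK (boolean)

Result: VALID

VALID


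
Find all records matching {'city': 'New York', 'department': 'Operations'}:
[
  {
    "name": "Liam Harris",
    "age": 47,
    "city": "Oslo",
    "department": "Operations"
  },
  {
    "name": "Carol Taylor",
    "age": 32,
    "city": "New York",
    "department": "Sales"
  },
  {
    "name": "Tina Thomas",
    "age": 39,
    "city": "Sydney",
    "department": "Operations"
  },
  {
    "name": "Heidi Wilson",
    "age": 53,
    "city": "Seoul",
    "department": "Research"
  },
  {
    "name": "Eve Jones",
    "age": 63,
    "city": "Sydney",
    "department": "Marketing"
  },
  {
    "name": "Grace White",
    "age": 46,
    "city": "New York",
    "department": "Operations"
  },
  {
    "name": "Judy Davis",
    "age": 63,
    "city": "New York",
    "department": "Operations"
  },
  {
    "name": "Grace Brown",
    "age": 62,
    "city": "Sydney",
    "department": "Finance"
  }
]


Search criteria: {'city': 'New York', 'department': 'Operations'}

Checking 8 records:
  Liam Harris: {city: Oslo, department: Operations}
  Carol Taylor: {city: New York, department: Sales}
  Tina Thomas: {city: Sydney, department: Operations}
  Heidi Wilson: {city: Seoul, department: Research}
  Eve Jones: {city: Sydney, department: Marketing}
  Grace White: {city: New York, department: Operations} <-- MATCH
  Judy Davis: {city: New York, department: Operations} <-- MATCH
  Grace Brown: {city: Sydney, department: Finance}

Matches: ["Grace White", "Judy Davis"]

["Grace White", "Judy Davis"]


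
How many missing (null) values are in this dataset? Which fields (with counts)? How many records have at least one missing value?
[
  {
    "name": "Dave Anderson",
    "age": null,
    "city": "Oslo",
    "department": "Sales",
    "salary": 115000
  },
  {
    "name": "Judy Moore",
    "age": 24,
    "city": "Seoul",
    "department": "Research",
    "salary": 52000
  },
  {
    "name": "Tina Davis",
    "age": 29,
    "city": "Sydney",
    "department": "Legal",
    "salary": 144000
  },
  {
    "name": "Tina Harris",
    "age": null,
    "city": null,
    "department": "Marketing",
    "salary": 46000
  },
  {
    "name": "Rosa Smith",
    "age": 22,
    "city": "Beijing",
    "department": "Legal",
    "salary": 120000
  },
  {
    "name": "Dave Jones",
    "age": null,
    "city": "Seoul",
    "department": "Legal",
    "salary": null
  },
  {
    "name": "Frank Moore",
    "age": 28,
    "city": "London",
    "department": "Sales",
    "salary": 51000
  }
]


Checking for missing (null) values in 7 records:

  Dave Anderson: age
  Judy Moore: complete
  Tina Davis: complete
  Tina Harris: age, city
  Rosa Smith: complete
  Dave Jones: age, salary
  Frank Moore: complete

Per field:
  name: 0 missing
  age: 3 missing
  city: 1 missing
  department: 0 missing
  salary: 1 missing

Total missing values: 5
Records with any missing: 3

5 missing values (age: 3, city: 1, salary: 1); 3 incomplete records


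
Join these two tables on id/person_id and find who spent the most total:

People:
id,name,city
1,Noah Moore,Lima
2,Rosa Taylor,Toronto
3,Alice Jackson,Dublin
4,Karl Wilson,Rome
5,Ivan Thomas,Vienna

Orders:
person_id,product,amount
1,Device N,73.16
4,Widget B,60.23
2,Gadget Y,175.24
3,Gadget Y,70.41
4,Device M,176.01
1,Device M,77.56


Join on: people.id = orders.person_id

Joined rows:
  Noah Moore (Lima) bought Device N for $73.16
  Karl Wilson (Rome) bought Widget B for $60.23
  Rosa Taylor (Toronto) bought Gadget Y for $175.24
  Alice Jackson (Dublin) bought Gadget Y for $70.41
  Karl Wilson (Rome) bought Device M for $176.01
  Noah Moore (Lima) bought Device M for $77.56

Total per person:
  Karl Wilson: $236.24
  Rosa Taylor: $175.24
  Noah Moore: $150.72
  Alice Jackson: $70.41

Top spender: Karl Wilson ($236.24)

Karl Wilson ($236.24)


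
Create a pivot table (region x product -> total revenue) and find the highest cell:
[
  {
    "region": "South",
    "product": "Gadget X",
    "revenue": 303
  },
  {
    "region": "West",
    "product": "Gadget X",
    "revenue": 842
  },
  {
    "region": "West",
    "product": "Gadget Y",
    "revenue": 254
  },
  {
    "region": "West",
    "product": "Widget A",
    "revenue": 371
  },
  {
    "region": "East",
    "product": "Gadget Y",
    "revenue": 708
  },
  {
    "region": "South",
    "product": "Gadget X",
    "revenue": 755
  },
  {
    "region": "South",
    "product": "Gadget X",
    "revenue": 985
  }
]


Pivot: region (rows) x product (columns) -> total revenue

     Gadget X      Gadget Y      Widget A    
East             0           708             0  
South         2043             0             0  
West           842           254           371  

Highest: South / Gadget X = $2043

South / Gadget X = $2043


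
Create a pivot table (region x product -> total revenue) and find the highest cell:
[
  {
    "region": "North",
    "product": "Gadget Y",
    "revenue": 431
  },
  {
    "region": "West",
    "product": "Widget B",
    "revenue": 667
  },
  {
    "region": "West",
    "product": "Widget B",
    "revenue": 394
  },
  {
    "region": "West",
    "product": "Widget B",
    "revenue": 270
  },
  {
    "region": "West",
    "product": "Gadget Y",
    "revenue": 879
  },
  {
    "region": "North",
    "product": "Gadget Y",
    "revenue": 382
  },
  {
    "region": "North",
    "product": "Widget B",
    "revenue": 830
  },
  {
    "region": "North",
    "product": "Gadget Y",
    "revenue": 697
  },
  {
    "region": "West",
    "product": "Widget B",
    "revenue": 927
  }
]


Pivot: region (rows) x product (columns) -> total revenue

     Gadget Y      Widget B    
North         1510           830  
West           879          2258  

Highest: West / Widget B = $2258

West / Widget B = $2258


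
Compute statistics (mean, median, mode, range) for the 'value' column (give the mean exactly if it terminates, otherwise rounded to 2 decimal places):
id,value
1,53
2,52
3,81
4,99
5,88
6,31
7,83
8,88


Data: [53, 52, 81, 99, 88, 31, 83, 88]
Count: 8
Sum: 575
Mean: 575/8 = 71.875
Sorted: [31, 52, 53, 81, 83, 88, 88, 99]
Median: 82.0
Mode: 88 (2 times)
Range: 99 - 31 = 68
Min: 31, Max: 99

mean=71.875, median=82.0, mode=88, range=68


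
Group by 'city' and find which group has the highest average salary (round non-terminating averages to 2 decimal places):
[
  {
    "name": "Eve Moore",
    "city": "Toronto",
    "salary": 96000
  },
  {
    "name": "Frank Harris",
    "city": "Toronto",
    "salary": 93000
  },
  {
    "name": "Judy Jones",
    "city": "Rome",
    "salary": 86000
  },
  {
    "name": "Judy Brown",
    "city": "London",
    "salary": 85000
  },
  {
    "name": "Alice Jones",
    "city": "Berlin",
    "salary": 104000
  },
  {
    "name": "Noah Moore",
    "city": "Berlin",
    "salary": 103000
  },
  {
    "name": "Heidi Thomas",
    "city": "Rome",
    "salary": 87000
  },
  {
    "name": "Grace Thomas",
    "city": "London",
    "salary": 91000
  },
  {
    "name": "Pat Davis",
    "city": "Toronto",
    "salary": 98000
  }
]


Group by: city

Groups:
  Berlin: 2 people, avg salary = 207000/2 = $103500
  London: 2 people, avg salary = 176000/2 = $88000
  Rome: 2 people, avg salary = 173000/2 = $86500
  Toronto: 3 people, avg salary = 287000/3 ≈ $95666.67

Highest average salary: Berlin ($103500)

Berlin ($103500)


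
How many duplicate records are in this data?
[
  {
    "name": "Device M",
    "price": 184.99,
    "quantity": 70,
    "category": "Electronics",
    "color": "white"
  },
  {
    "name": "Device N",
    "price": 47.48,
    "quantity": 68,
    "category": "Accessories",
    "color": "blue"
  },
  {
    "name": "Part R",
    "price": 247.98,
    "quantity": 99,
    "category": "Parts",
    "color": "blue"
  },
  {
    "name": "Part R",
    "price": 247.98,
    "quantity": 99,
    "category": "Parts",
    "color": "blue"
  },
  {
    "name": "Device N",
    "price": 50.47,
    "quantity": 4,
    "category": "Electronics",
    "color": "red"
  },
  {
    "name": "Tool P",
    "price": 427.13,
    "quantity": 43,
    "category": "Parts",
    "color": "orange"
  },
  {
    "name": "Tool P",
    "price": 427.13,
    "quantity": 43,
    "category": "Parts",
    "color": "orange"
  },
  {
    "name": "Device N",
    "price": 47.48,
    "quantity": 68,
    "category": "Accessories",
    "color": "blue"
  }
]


Checking 8 records for duplicates:

  Row 1: Device M ($184.99, qty 70)
  Row 2: Device N ($47.48, qty 68)
  Row 3: Part R ($247.98, qty 99)
  Row 4: Part R ($247.98, qty 99) <-- DUPLICATE
  Row 5: Device N ($50.47, qty 4)
  Row 6: Tool P ($427.13, qty 43)
  Row 7: Tool P ($427.13, qty 43) <-- DUPLICATE
  Row 8: Device N ($47.48, qty 68) <-- DUPLICATE

Duplicates found: 3
Unique records: 5

3 duplicates, 5 unique


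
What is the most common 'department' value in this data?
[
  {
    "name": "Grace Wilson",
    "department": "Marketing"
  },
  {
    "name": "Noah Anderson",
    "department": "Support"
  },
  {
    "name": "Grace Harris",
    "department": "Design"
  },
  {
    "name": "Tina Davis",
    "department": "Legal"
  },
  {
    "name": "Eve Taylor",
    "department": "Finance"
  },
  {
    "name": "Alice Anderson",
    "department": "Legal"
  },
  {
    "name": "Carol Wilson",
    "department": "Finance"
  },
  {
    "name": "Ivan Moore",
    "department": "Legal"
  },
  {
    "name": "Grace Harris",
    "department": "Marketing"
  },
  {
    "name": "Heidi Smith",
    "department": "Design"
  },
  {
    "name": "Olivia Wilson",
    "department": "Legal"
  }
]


Counting 'department' values across 11 records:

  Legal: 4 ####
  Marketing: 2 ##
  Design: 2 ##
  Finance: 2 ##
  Support: 1 #

Most common: Legal (4 times)

Legal (4 times)


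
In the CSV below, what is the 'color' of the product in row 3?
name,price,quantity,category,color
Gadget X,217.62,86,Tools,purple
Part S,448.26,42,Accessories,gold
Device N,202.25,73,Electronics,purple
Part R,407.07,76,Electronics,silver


Query: Row 3 ('Device N'), column 'color'
Value: purple

purple


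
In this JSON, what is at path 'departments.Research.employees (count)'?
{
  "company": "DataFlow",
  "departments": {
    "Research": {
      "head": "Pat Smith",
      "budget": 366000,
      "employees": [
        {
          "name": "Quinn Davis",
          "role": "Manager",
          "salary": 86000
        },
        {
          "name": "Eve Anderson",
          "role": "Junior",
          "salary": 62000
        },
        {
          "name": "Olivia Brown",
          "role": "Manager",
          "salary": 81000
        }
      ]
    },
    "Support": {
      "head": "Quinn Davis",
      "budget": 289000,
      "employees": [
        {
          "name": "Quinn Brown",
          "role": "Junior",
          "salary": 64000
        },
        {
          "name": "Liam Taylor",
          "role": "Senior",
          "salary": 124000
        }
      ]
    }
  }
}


Path: departments.Research.employees (count)

Navigate:
  -> departments
  -> Research
  -> employees (array, length 3)

3


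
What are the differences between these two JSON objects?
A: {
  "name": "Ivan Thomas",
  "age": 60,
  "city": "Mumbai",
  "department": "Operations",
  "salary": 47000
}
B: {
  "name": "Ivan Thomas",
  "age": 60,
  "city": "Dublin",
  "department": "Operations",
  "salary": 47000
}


Comparing each field (in key order):
  name: same
  age: same
  city: DIFFERENT
  department: same
  salary: same
Differences:
  city: Mumbai -> Dublin

1 field(s) changed

1 change: city


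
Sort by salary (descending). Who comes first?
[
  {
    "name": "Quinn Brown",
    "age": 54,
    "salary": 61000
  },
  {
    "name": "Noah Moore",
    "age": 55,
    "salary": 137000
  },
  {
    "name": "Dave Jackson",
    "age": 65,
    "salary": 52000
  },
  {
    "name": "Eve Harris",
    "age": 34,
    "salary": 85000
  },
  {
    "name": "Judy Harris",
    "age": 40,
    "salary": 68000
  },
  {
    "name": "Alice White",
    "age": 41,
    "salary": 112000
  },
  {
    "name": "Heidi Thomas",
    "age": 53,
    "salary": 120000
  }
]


Sort by: salary (descending)

Sorted order:
  1. Noah Moore (salary = 137000)
  2. Heidi Thomas (salary = 120000)
  3. Alice White (salary = 112000)
  4. Eve Harris (salary = 85000)
  5. Judy Harris (salary = 68000)
  6. Quinn Brown (salary = 61000)
  7. Dave Jackson (salary = 52000)

First: Noah Moore

Noah Moore


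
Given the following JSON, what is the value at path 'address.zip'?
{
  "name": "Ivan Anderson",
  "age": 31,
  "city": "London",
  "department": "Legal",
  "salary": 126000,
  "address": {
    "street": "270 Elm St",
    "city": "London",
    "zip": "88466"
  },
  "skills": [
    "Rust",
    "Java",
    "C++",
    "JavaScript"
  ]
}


Query: address.zip
Path: address -> zip
Value: 88466

88466


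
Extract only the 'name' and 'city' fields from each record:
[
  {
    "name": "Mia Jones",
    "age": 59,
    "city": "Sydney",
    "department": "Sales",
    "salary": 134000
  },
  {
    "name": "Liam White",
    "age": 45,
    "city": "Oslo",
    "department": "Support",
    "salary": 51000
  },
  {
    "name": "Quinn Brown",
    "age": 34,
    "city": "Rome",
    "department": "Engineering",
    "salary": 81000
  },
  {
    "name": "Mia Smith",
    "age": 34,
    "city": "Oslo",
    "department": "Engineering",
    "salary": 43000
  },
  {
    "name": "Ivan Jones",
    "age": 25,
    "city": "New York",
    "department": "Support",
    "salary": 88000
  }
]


Original: 5 records with fields: name, age, city, department, salary
Keep: ['name', 'city']
Drop: ['age', 'department', 'salary']
Result: 5 records, 2 fields each

[
  {
    "name": "Mia Jones",
    "city": "Sydney"
  },
  {
    "name": "Liam White",
    "city": "Oslo"
  },
  {
    "name": "Quinn Brown",
    "city": "Rome"
  },
  {
    "name": "Mia Smith",
    "city": "Oslo"
  },
  {
    "name": "Ivan Jones",
    "city": "New York"
  }
]


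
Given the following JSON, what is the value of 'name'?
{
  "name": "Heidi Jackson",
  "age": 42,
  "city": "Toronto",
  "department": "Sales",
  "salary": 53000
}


Looking up field 'name'
Value: Heidi Jackson

Heidi Jackson


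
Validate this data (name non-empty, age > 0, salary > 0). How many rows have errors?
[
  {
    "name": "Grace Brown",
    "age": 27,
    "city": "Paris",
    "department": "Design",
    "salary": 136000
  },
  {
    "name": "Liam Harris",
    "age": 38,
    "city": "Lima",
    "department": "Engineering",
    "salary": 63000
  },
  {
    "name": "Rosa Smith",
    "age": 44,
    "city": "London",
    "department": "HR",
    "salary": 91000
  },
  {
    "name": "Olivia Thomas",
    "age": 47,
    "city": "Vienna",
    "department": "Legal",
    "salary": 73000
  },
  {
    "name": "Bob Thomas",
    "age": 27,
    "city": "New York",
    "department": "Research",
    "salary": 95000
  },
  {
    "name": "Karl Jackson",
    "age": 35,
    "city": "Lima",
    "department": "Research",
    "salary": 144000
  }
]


Validating 6 records:
Rules: name non-empty, age > 0, salary > 0

  Row 1 (Grace Brown): OK
  Row 2 (Liam Harris): OK
  Row 3 (Rosa Smith): OK
  Row 4 (Olivia Thomas): OK
  Row 5 (Bob Thomas): OK
  Row 6 (Karl Jackson): OK

Total errors: 0

0 errors


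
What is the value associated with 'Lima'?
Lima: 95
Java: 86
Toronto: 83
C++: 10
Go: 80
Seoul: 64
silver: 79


Looking up key 'Lima'
Value: 95

95


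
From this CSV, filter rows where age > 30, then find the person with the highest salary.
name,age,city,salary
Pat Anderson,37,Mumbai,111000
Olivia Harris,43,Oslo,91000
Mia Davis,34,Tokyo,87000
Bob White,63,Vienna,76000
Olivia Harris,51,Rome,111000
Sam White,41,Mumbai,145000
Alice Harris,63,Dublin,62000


Filter: age > 30
Sort by: salary (descending)

Filtered records (7):
  Sam White, age 41, salary $145000
  Pat Anderson, age 37, salary $111000
  Olivia Harris, age 51, salary $111000
  Olivia Harris, age 43, salary $91000
  Mia Davis, age 34, salary $87000
  Bob White, age 63, salary $76000
  Alice Harris, age 63, salary $62000

Highest salary: Sam White ($145000)

Sam White


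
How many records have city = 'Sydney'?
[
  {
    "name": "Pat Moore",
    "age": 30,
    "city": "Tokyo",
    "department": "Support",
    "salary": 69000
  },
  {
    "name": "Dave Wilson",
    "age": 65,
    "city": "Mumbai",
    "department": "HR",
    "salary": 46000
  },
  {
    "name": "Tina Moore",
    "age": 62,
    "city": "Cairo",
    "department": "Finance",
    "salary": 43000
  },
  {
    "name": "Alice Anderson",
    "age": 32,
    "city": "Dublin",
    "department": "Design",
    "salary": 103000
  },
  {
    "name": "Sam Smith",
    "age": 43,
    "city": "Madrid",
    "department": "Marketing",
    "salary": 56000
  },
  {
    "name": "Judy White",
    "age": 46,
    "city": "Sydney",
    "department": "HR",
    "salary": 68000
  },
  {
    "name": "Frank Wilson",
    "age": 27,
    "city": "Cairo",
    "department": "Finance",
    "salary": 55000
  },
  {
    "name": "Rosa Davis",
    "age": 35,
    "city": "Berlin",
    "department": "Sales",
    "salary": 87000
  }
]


Data: 8 records
Condition: city = 'Sydney'

Checking each record:
  Pat Moore: Tokyo
  Dave Wilson: Mumbai
  Tina Moore: Cairo
  Alice Anderson: Dublin
  Sam Smith: Madrid
  Judy White: Sydney MATCH
  Frank Wilson: Cairo
  Rosa Davis: Berlin

Count: 1

1


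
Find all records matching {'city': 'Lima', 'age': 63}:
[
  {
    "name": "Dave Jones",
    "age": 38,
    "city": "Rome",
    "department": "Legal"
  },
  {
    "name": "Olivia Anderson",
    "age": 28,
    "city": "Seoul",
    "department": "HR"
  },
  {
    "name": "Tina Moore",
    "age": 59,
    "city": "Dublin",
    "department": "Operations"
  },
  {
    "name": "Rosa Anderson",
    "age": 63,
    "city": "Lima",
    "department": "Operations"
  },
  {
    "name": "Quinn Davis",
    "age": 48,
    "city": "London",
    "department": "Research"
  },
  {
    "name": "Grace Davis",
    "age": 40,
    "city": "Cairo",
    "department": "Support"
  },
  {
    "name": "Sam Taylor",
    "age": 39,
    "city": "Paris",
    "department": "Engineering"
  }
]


Search criteria: {'city': 'Lima', 'age': 63}

Checking 7 records:
  Dave Jones: {city: Rome, age: 38}
  Olivia Anderson: {city: Seoul, age: 28}
  Tina Moore: {city: Dublin, age: 59}
  Rosa Anderson: {city: Lima, age: 63} <-- MATCH
  Quinn Davis: {city: London, age: 48}
  Grace Davis: {city: Cairo, age: 40}
  Sam Taylor: {city: Paris, age: 39}

Matches: ["Rosa Anderson"]

["Rosa Anderson"]


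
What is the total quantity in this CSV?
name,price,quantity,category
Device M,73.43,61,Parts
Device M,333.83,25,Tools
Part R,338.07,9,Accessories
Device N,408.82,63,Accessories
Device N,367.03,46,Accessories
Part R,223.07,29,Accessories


Computing total quantity:
Values: [61, 25, 9, 63, 46, 29]
Sum = 233

233


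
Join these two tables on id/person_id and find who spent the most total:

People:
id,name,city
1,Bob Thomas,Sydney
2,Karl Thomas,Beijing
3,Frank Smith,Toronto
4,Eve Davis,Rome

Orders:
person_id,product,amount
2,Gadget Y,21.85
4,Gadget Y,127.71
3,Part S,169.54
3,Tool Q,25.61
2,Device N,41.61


Join on: people.id = orders.person_id

Joined rows:
  Karl Thomas (Beijing) bought Gadget Y for $21.85
  Eve Davis (Rome) bought Gadget Y for $127.71
  Frank Smith (Toronto) bought Part S for $169.54
  Frank Smith (Toronto) bought Tool Q for $25.61
  Karl Thomas (Beijing) bought Device N for $41.61

Total per person:
  Frank Smith: $195.15
  Eve Davis: $127.71
  Karl Thomas: $63.46

Top spender: Frank Smith ($195.15)

Frank Smith ($195.15)


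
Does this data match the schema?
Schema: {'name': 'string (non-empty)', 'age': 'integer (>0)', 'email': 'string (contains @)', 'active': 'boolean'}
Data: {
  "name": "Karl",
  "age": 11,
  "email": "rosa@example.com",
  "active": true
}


Validating each field against schema:
  name: OK (non-empty string)
  age: OK (positive integer)
  email: OK (string with @)
  active: OK (boolean)

Result: VALID

VALID


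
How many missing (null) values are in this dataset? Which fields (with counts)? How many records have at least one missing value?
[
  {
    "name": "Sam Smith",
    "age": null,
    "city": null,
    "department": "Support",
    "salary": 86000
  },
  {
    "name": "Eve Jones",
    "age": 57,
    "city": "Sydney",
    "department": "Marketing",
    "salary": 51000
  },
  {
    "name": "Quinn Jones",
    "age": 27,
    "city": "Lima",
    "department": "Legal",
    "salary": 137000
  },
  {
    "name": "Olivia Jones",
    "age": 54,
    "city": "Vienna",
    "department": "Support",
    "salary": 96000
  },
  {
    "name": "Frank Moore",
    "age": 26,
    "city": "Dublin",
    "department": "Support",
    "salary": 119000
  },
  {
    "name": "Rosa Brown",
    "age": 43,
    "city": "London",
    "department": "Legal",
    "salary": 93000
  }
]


Checking for missing (null) values in 6 records:

  Sam Smith: age, city
  Eve Jones: complete
  Quinn Jones: complete
  Olivia Jones: complete
  Frank Moore: complete
  Rosa Brown: complete

Per field:
  name: 0 missing
  age: 1 missing
  city: 1 missing
  department: 0 missing
  salary: 0 missing

Total missing values: 2
Records with any missing: 1

2 missing values (age: 1, city: 1); 1 incomplete records


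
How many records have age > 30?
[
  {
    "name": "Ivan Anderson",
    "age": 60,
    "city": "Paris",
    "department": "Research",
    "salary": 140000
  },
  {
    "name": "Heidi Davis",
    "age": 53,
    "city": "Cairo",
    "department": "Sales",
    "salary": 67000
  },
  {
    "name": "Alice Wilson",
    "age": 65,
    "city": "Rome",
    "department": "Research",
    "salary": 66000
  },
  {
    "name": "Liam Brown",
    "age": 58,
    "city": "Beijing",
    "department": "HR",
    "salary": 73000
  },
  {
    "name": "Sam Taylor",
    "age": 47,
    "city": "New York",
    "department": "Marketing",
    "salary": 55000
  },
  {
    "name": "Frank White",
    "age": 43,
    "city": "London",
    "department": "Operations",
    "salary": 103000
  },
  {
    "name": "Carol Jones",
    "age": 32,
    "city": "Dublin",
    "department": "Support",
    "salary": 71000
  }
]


Data: 7 records
Condition: age > 30

Checking each record:
  Ivan Anderson: 60 MATCH
  Heidi Davis: 53 MATCH
  Alice Wilson: 65 MATCH
  Liam Brown: 58 MATCH
  Sam Taylor: 47 MATCH
  Frank White: 43 MATCH
  Carol Jones: 32 MATCH

Count: 7

7


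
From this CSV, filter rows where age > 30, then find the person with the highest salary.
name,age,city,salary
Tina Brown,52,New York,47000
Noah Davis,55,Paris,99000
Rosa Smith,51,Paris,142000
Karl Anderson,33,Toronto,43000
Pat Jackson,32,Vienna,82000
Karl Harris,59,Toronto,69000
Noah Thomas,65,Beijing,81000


Filter: age > 30
Sort by: salary (descending)

Filtered records (7):
  Rosa Smith, age 51, salary $142000
  Noah Davis, age 55, salary $99000
  Pat Jackson, age 32, salary $82000
  Noah Thomas, age 65, salary $81000
  Karl Harris, age 59, salary $69000
  Tina Brown, age 52, salary $47000
  Karl Anderson, age 33, salary $43000

Highest salary: Rosa Smith ($142000)

Rosa Smith


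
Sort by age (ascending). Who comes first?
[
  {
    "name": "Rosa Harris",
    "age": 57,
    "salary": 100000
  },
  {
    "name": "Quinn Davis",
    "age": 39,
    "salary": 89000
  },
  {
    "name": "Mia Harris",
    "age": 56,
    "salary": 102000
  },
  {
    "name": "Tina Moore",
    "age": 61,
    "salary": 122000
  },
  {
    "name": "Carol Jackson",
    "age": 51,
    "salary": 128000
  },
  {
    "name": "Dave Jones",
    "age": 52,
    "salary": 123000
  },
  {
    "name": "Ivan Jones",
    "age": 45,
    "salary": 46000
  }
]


Sort by: age (ascending)

Sorted order:
  1. Quinn Davis (age = 39)
  2. Ivan Jones (age = 45)
  3. Carol Jackson (age = 51)
  4. Dave Jones (age = 52)
  5. Mia Harris (age = 56)
  6. Rosa Harris (age = 57)
  7. Tina Moore (age = 61)

First: Quinn Davis

Quinn Davis


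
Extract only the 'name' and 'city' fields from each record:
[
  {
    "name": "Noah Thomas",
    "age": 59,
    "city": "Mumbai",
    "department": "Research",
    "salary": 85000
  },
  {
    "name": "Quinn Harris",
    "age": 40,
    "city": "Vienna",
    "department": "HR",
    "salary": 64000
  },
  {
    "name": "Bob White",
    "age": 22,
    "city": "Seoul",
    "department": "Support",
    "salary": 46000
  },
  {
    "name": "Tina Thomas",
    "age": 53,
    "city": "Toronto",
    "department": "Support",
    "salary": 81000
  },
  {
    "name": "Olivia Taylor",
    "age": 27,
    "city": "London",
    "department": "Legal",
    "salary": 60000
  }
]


Original: 5 records with fields: name, age, city, department, salary
Keep: ['name', 'city']
Drop: ['age', 'department', 'salary']
Result: 5 records, 2 fields each

[
  {
    "name": "Noah Thomas",
    "city": "Mumbai"
  },
  {
    "name": "Quinn Harris",
    "city": "Vienna"
  },
  {
    "name": "Bob White",
    "city": "Seoul"
  },
  {
    "name": "Tina Thomas",
    "city": "Toronto"
  },
  {
    "name": "Olivia Taylor",
    "city": "London"
  }
]


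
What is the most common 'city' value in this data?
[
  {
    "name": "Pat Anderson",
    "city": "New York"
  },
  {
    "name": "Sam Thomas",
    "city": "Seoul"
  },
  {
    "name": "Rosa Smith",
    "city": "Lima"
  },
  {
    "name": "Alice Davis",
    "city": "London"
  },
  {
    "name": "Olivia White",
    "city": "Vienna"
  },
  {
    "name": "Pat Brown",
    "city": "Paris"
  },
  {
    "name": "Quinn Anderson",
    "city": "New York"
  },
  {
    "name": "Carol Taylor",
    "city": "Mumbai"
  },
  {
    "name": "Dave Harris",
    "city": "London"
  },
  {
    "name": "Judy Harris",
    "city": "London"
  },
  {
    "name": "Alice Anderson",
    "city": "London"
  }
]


Counting 'city' values across 11 records:

  London: 4 ####
  New York: 2 ##
  Seoul: 1 #
  Lima: 1 #
  Vienna: 1 #
  Paris: 1 #
  Mumbai: 1 #

Most common: London (4 times)

London (4 times)


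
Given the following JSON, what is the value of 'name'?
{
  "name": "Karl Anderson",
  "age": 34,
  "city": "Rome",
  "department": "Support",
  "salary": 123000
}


Looking up field 'name'
Value: Karl Anderson

Karl Anderson


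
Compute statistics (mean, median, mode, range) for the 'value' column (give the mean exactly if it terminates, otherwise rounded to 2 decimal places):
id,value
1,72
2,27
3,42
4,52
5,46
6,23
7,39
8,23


Data: [72, 27, 42, 52, 46, 23, 39, 23]
Count: 8
Sum: 324
Mean: 324/8 = 40.5
Sorted: [23, 23, 27, 39, 42, 46, 52, 72]
Median: 40.5
Mode: 23 (2 times)
Range: 72 - 23 = 49
Min: 23, Max: 72

mean=40.5, median=40.5, mode=23, range=49


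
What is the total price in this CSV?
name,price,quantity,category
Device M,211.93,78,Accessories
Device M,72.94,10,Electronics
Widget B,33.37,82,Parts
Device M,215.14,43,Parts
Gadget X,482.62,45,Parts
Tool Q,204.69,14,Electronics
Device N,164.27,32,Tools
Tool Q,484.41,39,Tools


Computing total price:
Values: [211.93, 72.94, 33.37, 215.14, 482.62, 204.69, 164.27, 484.41]
Sum = 1869.37

1869.37


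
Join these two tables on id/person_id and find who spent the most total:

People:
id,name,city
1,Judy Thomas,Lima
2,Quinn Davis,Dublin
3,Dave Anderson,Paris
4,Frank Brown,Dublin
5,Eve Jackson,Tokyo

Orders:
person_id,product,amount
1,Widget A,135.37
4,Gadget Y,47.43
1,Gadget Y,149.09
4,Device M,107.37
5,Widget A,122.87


Join on: people.id = orders.person_id

Joined rows:
  Judy Thomas (Lima) bought Widget A for $135.37
  Frank Brown (Dublin) bought Gadget Y for $47.43
  Judy Thomas (Lima) bought Gadget Y for $149.09
  Frank Brown (Dublin) bought Device M for $107.37
  Eve Jackson (Tokyo) bought Widget A for $122.87

Total per person:
  Judy Thomas: $284.46
  Frank Brown: $154.80
  Eve Jackson: $122.87

Top spender: Judy Thomas ($284.46)

Judy Thomas ($284.46)


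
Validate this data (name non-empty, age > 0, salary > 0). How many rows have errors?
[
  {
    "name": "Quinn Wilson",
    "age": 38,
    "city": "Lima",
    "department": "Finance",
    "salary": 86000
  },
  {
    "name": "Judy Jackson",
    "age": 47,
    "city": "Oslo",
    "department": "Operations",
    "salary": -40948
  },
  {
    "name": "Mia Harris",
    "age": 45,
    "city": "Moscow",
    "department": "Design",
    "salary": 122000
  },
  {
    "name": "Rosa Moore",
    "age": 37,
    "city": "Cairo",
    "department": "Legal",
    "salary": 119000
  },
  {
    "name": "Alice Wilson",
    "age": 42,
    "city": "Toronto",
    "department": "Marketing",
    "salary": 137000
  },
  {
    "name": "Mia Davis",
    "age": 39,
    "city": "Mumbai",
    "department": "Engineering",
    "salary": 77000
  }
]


Validating 6 records:
Rules: name non-empty, age > 0, salary > 0

  Row 1 (Quinn Wilson): OK
  Row 2 (Judy Jackson): negative salary: -40948
  Row 3 (Mia Harris): OK
  Row 4 (Rosa Moore): OK
  Row 5 (Alice Wilson): OK
  Row 6 (Mia Davis): OK

Total errors: 1

1 errors


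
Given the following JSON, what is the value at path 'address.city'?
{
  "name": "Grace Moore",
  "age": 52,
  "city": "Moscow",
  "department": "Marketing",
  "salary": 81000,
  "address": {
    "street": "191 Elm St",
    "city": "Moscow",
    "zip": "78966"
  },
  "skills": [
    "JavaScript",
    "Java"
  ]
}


Query: address.city
Path: address -> city
Value: Moscow

Moscow


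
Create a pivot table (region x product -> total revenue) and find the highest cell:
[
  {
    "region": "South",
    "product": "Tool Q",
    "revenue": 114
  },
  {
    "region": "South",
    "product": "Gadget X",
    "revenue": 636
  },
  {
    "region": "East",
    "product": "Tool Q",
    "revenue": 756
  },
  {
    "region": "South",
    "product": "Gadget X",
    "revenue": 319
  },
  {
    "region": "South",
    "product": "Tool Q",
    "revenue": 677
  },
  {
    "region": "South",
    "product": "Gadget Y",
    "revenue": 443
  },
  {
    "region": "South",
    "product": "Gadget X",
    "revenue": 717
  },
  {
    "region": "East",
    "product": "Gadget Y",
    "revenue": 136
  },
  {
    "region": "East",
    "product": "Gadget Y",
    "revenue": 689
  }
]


Pivot: region (rows) x product (columns) -> total revenue

     Gadget X      Gadget Y      Tool Q      
East             0           825           756  
South         1672           443           791  

Highest: South / Gadget X = $1672

South / Gadget X = $1672
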